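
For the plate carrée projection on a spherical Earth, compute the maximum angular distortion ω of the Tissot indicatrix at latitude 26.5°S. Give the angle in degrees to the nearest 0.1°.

6.4°

For the equirectangular projection with φ₀ = 0 (plate carrée), h = 1 along meridians and k = sec φ along parallels.
At 26.5°: h = 1.000, k = 1.117; principal scales a = 1.117, b = 1.000.
sin(ω/2) = (a − b)/(a + b) = 0.1174/2.117 = 0.05545, so ω = 2 arcsin(0.05545) ≈ 6.4°.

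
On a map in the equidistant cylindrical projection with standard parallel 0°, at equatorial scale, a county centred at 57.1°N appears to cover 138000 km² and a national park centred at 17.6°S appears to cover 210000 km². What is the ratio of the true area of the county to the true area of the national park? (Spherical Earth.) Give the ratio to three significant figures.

Plate carrée has h = 1 and k = sec φ, giving areal scale sec φ; true area = (apparent area) · cos φ.
True area of county: 138000 × cos(57.1°) = 138000 × 0.5432 = 74960 km².
True area of national park: 210000 × cos(17.6°) = 210000 × 0.9532 = 200200 km².
Ratio = 74960 / 200200 ≈ 0.374.

0.374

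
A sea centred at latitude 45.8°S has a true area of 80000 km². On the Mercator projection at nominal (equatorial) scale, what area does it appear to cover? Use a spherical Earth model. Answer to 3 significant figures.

165000 km²

For Mercator, h = k = sec φ (a conformal cylindrical projection has a single point scale, 1/cos φ).
Areal scale = k² = sec²φ = 1/cos²(45.8°) = 1/0.6972² = 2.057.
Apparent area = 80000 × 2.057 ≈ 165000 km².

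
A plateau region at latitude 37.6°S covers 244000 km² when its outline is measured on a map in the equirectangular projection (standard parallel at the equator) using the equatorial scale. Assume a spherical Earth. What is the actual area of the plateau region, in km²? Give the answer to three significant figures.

193000 km²

Plate carrée maps x = Rλ, y = Rφ. The meridian scale is h = 1 and the parallel scale is k = 1/cos φ = sec φ.
Areal scale = h·k = 1 × sec φ; at 37.6°, h = 1.000, k = 1.262, so h·k = 1.262.
True area = apparent / (areal scale) = 244000 / 1.262 ≈ 193000 km².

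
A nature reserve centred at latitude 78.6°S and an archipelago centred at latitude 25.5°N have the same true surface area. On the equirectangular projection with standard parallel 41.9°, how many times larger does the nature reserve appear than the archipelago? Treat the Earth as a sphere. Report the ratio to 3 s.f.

4.57

With standard parallel φ₀ = 41.9°, the equirectangular projection gives x = Rλ cos φ₀, y = Rφ, so h = 1 and k = cos 41.9° / cos φ.
Areal scale at 78.6°: h·k = 1.000 × 3.766 = 3.766.
Areal scale at 25.5°: h·k = 1.000 × 0.8246 = 0.8246.
Ratio = 3.766/0.8246 ≈ 4.57.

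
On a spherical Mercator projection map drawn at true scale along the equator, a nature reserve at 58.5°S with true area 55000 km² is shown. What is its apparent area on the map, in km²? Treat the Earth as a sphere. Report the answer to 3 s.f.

The Mercator projection is conformal; its linear scale factor is the same in every direction and equals sec φ = 1/cos φ.
Areal scale = k² = sec²φ = 1/cos²(58.5°) = 1/0.5225² = 3.663.
Apparent area = 55000 × 3.663 ≈ 201000 km².

201000 km²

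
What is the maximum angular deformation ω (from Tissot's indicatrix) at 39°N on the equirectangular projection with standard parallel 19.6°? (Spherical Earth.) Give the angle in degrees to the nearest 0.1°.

In the equirectangular projection with standard parallel φ₀ = 19.6° (x = Rλ cos φ₀, y = Rφ), meridians are true-scale (h = 1) and the parallel scale is k = cos φ₀ / cos φ.
At 39°: h = 1.000, k = 1.212; principal scales a = 1.212, b = 1.000.
sin(ω/2) = (a − b)/(a + b) = 0.2122/2.212 = 0.09592, so ω = 2 arcsin(0.09592) ≈ 11.0°.

11.0°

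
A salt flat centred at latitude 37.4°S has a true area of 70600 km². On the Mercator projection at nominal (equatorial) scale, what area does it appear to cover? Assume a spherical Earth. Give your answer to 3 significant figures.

112000 km²

For Mercator, h = k = sec φ (a conformal cylindrical projection has a single point scale, 1/cos φ).
Areal scale = k² = sec²φ = 1/cos²(37.4°) = 1/0.7944² = 1.585.
Apparent area = 70600 × 1.585 ≈ 112000 km².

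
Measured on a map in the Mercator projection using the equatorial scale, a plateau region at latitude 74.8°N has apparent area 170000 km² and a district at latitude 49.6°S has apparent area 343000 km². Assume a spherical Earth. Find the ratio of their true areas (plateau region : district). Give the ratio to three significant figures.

Since Mercator area scale is 1/cos²φ, the true area equals the apparent area multiplied by cos²φ.
True area of plateau region: 170000 × cos²(74.8°) = 170000 × 0.06874 = 11690 km².
True area of district: 343000 × cos²(49.6°) = 343000 × 0.4201 = 144100 km².
Ratio = 11690 / 144100 ≈ 0.0811.

0.0811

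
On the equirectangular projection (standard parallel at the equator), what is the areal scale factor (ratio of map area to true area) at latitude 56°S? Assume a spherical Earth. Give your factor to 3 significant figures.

Plate carrée maps x = Rλ, y = Rφ. The meridian scale is h = 1 and the parallel scale is k = 1/cos φ = sec φ.
Areal scale = h·k = 1 × sec φ; at 56°, h = 1.000, k = 1.788, so h·k = 1.788.

1.79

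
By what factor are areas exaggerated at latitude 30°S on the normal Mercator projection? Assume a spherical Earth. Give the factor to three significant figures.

1.33

Mercator is conformal, so the point scale is isotropic: h = k = sec φ = 1/cos φ.
Areal scale = k² = sec²φ = 1/cos²(30°) = 1/0.8660² = 1.333.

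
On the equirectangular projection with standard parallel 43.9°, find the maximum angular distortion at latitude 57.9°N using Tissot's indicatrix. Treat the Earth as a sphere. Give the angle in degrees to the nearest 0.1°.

17.4°

With standard parallel φ₀ = 43.9°, the equirectangular projection gives x = Rλ cos φ₀, y = Rφ, so h = 1 and k = cos 43.9° / cos φ.
At 57.9°: h = 1.000, k = 1.356; principal scales a = 1.356, b = 1.000.
sin(ω/2) = (a − b)/(a + b) = 0.3560/2.356 = 0.1511, so ω = 2 arcsin(0.1511) ≈ 17.4°.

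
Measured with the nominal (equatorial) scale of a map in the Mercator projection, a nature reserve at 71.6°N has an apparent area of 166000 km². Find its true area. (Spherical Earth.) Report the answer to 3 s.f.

For Mercator, h = k = sec φ (a conformal cylindrical projection has a single point scale, 1/cos φ).
Areal scale = k² = sec²φ = 1/cos²(71.6°) = 1/0.3156² = 10.04.
True area = apparent / (areal scale) = 166000 / 10.04 ≈ 16500 km².

16500 km²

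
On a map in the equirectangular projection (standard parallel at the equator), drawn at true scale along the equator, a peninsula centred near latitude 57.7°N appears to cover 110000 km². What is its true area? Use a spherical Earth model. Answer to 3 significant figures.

58800 km²

Plate carrée maps x = Rλ, y = Rφ. The meridian scale is h = 1 and the parallel scale is k = 1/cos φ = sec φ.
Areal scale = h·k = 1 × sec φ; at 57.7°, h = 1.000, k = 1.871, so h·k = 1.871.
True area = apparent / (areal scale) = 110000 / 1.871 ≈ 58800 km².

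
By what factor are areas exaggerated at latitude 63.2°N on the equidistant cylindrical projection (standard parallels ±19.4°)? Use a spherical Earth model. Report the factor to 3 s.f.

2.09

With standard parallel φ₀ = 19.4°, the equirectangular projection gives x = Rλ cos φ₀, y = Rφ, so h = 1 and k = cos 19.4° / cos φ.
Areal scale = h·k = 1 × cos φ₀ / cos φ; at 63.2°, h = 1.000, k = 2.092, so h·k = 2.092.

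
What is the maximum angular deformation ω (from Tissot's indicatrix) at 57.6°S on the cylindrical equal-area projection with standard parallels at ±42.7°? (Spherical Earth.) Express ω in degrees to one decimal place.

For cylindrical equal-area with standard parallel φ₀, h = cos φ / cos φ₀ and k = cos φ₀ / cos φ, so h·k = 1.
At 57.6°: h = 0.7291, k = 1.372; principal scales a = 1.372, b = 0.7291.
sin(ω/2) = (a − b)/(a + b) = 0.6425/2.101 = 0.3058, so ω = 2 arcsin(0.3058) ≈ 35.6°.

35.6°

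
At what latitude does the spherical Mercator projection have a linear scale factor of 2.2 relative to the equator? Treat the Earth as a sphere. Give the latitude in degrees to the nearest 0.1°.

63.0°

Mercator scale is k = sec φ = 1/cos φ.
1/cos φ = 2.2  ⇒  cos φ = 0.4545  ⇒  φ = arccos(0.4545) ≈ 63.0°.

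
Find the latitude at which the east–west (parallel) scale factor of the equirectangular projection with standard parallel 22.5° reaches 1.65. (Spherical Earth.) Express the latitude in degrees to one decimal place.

In the equirectangular projection with standard parallel φ₀ = 22.5° (x = Rλ cos φ₀, y = Rφ), meridians are true-scale (h = 1) and the parallel scale is k = cos φ₀ / cos φ.
k = cos φ₀ / cos φ = 1.65  ⇒  cos φ = cos 22.5° / 1.65 = 0.5599.
φ = arccos(0.5599) ≈ 55.9°.

55.9°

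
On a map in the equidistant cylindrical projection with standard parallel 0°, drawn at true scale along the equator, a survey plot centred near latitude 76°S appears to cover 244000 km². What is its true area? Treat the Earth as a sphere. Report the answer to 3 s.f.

59000 km²

Plate carrée maps x = Rλ, y = Rφ. The meridian scale is h = 1 and the parallel scale is k = 1/cos φ = sec φ.
Areal scale = h·k = 1 × sec φ; at 76°, h = 1.000, k = 4.134, so h·k = 4.134.
True area = apparent / (areal scale) = 244000 / 4.134 ≈ 59000 km².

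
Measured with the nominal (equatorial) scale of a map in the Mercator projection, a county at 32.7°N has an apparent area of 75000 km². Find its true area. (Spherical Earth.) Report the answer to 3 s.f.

For Mercator, h = k = sec φ (a conformal cylindrical projection has a single point scale, 1/cos φ).
Areal scale = k² = sec²φ = 1/cos²(32.7°) = 1/0.8415² = 1.412.
True area = apparent / (areal scale) = 75000 / 1.412 ≈ 53100 km².

53100 km²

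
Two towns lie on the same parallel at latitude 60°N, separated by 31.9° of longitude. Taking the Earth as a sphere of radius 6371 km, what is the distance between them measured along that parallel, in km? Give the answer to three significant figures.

1770 km

Arc length along a parallel = R cos φ · Δλ (with Δλ in radians).
= 6371 × cos 60° × (31.9° × π/180) = 6371 × 0.5000 × 0.5568 ≈ 1770 km.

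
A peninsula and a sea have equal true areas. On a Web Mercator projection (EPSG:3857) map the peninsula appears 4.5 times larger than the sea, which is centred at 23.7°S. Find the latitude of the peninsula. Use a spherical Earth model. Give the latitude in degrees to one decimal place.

Mercator areal scale is sec²φ, so apparent-area ratio = sec²φ₁ / sec²φ₂ = cos²φ₂ / cos²φ₁.
cos²φ₂ / cos²φ₁ = 4.5  ⇒  cos φ₁ = cos 23.7° / √4.5 = 0.9157/2.121 = 0.4316.
φ₁ = arccos(0.4316) ≈ 64.4°.

64.4°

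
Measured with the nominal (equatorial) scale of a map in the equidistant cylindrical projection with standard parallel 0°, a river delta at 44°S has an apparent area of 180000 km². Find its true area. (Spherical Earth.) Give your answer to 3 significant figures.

Plate carrée maps x = Rλ, y = Rφ. The meridian scale is h = 1 and the parallel scale is k = 1/cos φ = sec φ.
Areal scale = h·k = 1 × sec φ; at 44°, h = 1.000, k = 1.390, so h·k = 1.390.
True area = apparent / (areal scale) = 180000 / 1.390 ≈ 129000 km².

129000 km²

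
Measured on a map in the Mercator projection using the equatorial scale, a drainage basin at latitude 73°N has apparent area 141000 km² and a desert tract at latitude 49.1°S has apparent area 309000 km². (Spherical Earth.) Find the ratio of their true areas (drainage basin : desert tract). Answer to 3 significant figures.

Mercator's areal exaggeration is sec²φ; hence true area = (apparent area) · cos²φ.
True area of drainage basin: 141000 × cos²(73°) = 141000 × 0.08548 = 12050 km².
True area of desert tract: 309000 × cos²(49.1°) = 309000 × 0.4287 = 132500 km².
Ratio = 12050 / 132500 ≈ 0.0910.

0.0910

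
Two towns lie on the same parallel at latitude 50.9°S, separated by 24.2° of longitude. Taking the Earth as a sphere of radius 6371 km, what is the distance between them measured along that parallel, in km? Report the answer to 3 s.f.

Arc length along a parallel = R cos φ · Δλ (with Δλ in radians).
= 6371 × cos 50.9° × (24.2° × π/180) = 6371 × 0.6307 × 0.4224 ≈ 1700 km.

1700 km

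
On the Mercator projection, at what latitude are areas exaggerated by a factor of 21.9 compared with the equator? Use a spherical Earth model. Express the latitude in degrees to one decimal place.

77.7°

Mercator areal scale is sec²φ.
sec²φ = 21.9  ⇒  cos²φ = 0.04566  ⇒  cos φ = 0.2137.
φ = arccos(0.2137) ≈ 77.7°.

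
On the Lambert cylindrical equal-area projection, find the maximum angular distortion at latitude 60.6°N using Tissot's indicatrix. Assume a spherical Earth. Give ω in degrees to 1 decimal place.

75.4°

The Lambert cylindrical equal-area projection is the cylindrical equal-area projection with its standard parallel at the equator (φ₀ = 0). Cylindrical equal-area (φ₀ = 0°): h = cos φ / cos 0° along meridians, k = cos 0° / cos φ along parallels; h·k = 1.
At 60.6°: h = 0.4909, k = 2.037; principal scales a = 2.037, b = 0.4909.
sin(ω/2) = (a − b)/(a + b) = 1.546/2.528 = 0.6116, so ω = 2 arcsin(0.6116) ≈ 75.4°.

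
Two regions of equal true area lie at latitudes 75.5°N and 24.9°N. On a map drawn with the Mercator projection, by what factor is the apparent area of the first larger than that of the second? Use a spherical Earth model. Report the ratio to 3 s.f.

On Mercator, area is exaggerated by sec²φ = 1/cos²φ.
At 75.5°: sec²(75.5°) = 1/0.2504² = 15.95.
At 24.9°: sec²(24.9°) = 1/0.9070² = 1.215.
Ratio = 15.95/1.215 = cos²(24.9°)/cos²(75.5°) ≈ 13.1.

13.1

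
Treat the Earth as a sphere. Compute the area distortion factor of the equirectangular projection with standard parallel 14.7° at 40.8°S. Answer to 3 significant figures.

In the equirectangular projection with standard parallel φ₀ = 14.7° (x = Rλ cos φ₀, y = Rφ), meridians are true-scale (h = 1) and the parallel scale is k = cos φ₀ / cos φ.
Areal scale = h·k = 1 × cos φ₀ / cos φ; at 40.8°, h = 1.000, k = 1.278, so h·k = 1.278.

1.28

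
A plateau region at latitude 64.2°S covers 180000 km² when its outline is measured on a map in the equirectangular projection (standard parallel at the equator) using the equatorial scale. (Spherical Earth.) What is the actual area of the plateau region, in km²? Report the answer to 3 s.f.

In the plate carrée (x = Rλ, y = Rφ), meridians are true-scale (h = 1) and parallels are stretched by k = sec φ.
Areal scale = h·k = 1 × sec φ; at 64.2°, h = 1.000, k = 2.298, so h·k = 2.298.
True area = apparent / (areal scale) = 180000 / 2.298 ≈ 78300 km².

78300 km²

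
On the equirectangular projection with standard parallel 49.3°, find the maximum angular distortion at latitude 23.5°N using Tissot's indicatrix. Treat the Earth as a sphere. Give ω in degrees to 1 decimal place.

The equidistant cylindrical projection with φ₀ = 49.3° has h = 1 (meridians true) and k = cos φ₀ / cos φ along parallels.
At 23.5°: h = 1.000, k = 0.7111; principal scales a = 1.000, b = 0.7111.
sin(ω/2) = (a − b)/(a + b) = 0.2889/1.711 = 0.1689, so ω = 2 arcsin(0.1689) ≈ 19.4°.

19.4°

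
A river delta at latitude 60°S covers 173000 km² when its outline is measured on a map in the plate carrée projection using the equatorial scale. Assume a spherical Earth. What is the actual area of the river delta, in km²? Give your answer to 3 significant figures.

Plate carrée maps x = Rλ, y = Rφ. The meridian scale is h = 1 and the parallel scale is k = 1/cos φ = sec φ.
Areal scale = h·k = 1 × sec φ; at 60°, h = 1.000, k = 2.000, so h·k = 2.000.
True area = apparent / (areal scale) = 173000 / 2.000 ≈ 86500 km².

86500 km²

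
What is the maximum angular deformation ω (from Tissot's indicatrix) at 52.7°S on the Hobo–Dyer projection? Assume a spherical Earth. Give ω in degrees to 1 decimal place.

Hobo–Dyer is a cylindrical equal-area projection with standard parallels at ±37.5°. A cylindrical equal-area projection with standard parallel φ₀ has meridian scale h = cos φ / cos φ₀ and parallel scale k = cos φ₀ / cos φ (so areas are preserved, h·k = 1).
At 52.7°: h = 0.7638, k = 1.309; principal scales a = 1.309, b = 0.7638.
sin(ω/2) = (a − b)/(a + b) = 0.5454/2.073 = 0.2631, so ω = 2 arcsin(0.2631) ≈ 30.5°.

30.5°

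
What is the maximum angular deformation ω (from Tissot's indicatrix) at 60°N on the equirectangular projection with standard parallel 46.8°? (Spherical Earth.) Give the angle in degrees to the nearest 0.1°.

The equidistant cylindrical projection with φ₀ = 46.8° has h = 1 (meridians true) and k = cos φ₀ / cos φ along parallels.
At 60°: h = 1.000, k = 1.369; principal scales a = 1.369, b = 1.000.
sin(ω/2) = (a − b)/(a + b) = 0.3691/2.369 = 0.1558, so ω = 2 arcsin(0.1558) ≈ 17.9°.

17.9°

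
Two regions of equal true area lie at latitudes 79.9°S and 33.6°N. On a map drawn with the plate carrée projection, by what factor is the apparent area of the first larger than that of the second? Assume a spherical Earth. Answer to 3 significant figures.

For the equirectangular projection with φ₀ = 0 (plate carrée), h = 1 along meridians and k = sec φ along parallels.
Areal scale at 79.9°: h·k = 1.000 × 5.702 = 5.702.
Areal scale at 33.6°: h·k = 1.000 × 1.201 = 1.201.
Ratio = 5.702/1.201 ≈ 4.75.

4.75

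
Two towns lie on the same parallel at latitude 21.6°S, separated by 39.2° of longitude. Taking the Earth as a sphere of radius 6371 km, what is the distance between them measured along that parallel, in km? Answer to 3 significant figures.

4050 km

Arc length along a parallel = R cos φ · Δλ (with Δλ in radians).
= 6371 × cos 21.6° × (39.2° × π/180) = 6371 × 0.9298 × 0.6842 ≈ 4050 km.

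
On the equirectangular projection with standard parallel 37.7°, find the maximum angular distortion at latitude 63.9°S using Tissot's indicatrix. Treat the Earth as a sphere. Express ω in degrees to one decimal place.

33.2°

In the equirectangular projection with standard parallel φ₀ = 37.7° (x = Rλ cos φ₀, y = Rφ), meridians are true-scale (h = 1) and the parallel scale is k = cos φ₀ / cos φ.
At 63.9°: h = 1.000, k = 1.798; principal scales a = 1.798, b = 1.000.
sin(ω/2) = (a − b)/(a + b) = 0.7985/2.798 = 0.2853, so ω = 2 arcsin(0.2853) ≈ 33.2°.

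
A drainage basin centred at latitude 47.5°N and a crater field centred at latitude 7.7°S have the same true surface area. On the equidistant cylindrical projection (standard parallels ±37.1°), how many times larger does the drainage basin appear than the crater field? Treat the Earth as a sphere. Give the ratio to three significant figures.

1.47

In the equirectangular projection with standard parallel φ₀ = 37.1° (x = Rλ cos φ₀, y = Rφ), meridians are true-scale (h = 1) and the parallel scale is k = cos φ₀ / cos φ.
Areal scale at 47.5°: h·k = 1.000 × 1.181 = 1.181.
Areal scale at 7.7°: h·k = 1.000 × 0.8048 = 0.8048.
Ratio = 1.181/0.8048 ≈ 1.47.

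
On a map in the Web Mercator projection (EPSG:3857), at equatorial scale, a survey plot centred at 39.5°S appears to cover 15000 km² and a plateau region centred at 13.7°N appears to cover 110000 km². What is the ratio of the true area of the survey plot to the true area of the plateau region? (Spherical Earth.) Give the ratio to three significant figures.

0.0860

Mercator's areal exaggeration is sec²φ; hence true area = (apparent area) · cos²φ.
True area of survey plot: 15000 × cos²(39.5°) = 15000 × 0.5954 = 8931 km².
True area of plateau region: 110000 × cos²(13.7°) = 110000 × 0.9439 = 103800 km².
Ratio = 8931 / 103800 ≈ 0.0860.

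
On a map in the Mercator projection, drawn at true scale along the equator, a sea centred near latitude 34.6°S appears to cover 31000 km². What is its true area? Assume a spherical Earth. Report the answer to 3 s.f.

21000 km²

For Mercator, h = k = sec φ (a conformal cylindrical projection has a single point scale, 1/cos φ).
Areal scale = k² = sec²φ = 1/cos²(34.6°) = 1/0.8231² = 1.476.
True area = apparent / (areal scale) = 31000 / 1.476 ≈ 21000 km².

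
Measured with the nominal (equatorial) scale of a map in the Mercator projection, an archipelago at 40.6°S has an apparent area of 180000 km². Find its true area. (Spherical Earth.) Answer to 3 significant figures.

The Mercator projection is conformal; its linear scale factor is the same in every direction and equals sec φ = 1/cos φ.
Areal scale = k² = sec²φ = 1/cos²(40.6°) = 1/0.7593² = 1.735.
True area = apparent / (areal scale) = 180000 / 1.735 ≈ 104000 km².

104000 km²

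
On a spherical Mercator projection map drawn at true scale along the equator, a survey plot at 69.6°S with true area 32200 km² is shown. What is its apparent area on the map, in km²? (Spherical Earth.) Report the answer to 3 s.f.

For Mercator, h = k = sec φ (a conformal cylindrical projection has a single point scale, 1/cos φ).
Areal scale = k² = sec²φ = 1/cos²(69.6°) = 1/0.3486² = 8.230.
Apparent area = 32200 × 8.230 ≈ 265000 km².

265000 km²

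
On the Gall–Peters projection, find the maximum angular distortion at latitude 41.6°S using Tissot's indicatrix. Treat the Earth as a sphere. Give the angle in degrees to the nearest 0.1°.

6.4°

The Gall–Peters projection is cylindrical equal-area with φ₀ = 45°. Cylindrical equal-area (φ₀ = 45°): h = cos φ / cos 45° along meridians, k = cos 45° / cos φ along parallels; h·k = 1.
At 41.6°: h = 1.058, k = 0.9456; principal scales a = 1.058, b = 0.9456.
sin(ω/2) = (a − b)/(a + b) = 0.1120/2.003 = 0.05589, so ω = 2 arcsin(0.05589) ≈ 6.4°.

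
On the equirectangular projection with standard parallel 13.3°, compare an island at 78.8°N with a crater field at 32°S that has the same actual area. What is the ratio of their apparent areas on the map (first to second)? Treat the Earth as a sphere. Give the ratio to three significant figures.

4.37

In the equirectangular projection with standard parallel φ₀ = 13.3° (x = Rλ cos φ₀, y = Rφ), meridians are true-scale (h = 1) and the parallel scale is k = cos φ₀ / cos φ.
Areal scale at 78.8°: h·k = 1.000 × 5.010 = 5.010.
Areal scale at 32°: h·k = 1.000 × 1.148 = 1.148.
Ratio = 5.010/1.148 ≈ 4.37.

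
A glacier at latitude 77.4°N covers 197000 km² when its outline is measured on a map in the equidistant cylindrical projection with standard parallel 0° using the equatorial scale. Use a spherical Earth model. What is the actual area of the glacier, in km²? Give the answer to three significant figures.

43000 km²

For the equirectangular projection with φ₀ = 0 (plate carrée), h = 1 along meridians and k = sec φ along parallels.
Areal scale = h·k = 1 × sec φ; at 77.4°, h = 1.000, k = 4.584, so h·k = 4.584.
True area = apparent / (areal scale) = 197000 / 4.584 ≈ 43000 km².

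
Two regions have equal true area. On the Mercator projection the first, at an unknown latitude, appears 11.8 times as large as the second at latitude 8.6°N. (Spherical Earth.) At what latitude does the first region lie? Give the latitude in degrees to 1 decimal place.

73.3°

For equal true areas on Mercator, apparent areas scale as sec²φ, so the ratio is cos²φ₂ / cos²φ₁.
cos²φ₂ / cos²φ₁ = 11.8  ⇒  cos φ₁ = cos 8.6° / √11.8 = 0.9888/3.435 = 0.2878.
φ₁ = arccos(0.2878) ≈ 73.3°.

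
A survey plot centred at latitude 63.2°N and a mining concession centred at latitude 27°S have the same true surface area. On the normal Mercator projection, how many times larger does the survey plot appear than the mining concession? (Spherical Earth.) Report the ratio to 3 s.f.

3.91

On Mercator, area is exaggerated by sec²φ = 1/cos²φ.
At 63.2°: sec²(63.2°) = 1/0.4509² = 4.919.
At 27°: sec²(27°) = 1/0.8910² = 1.260.
Ratio = 4.919/1.260 = cos²(27°)/cos²(63.2°) ≈ 3.91.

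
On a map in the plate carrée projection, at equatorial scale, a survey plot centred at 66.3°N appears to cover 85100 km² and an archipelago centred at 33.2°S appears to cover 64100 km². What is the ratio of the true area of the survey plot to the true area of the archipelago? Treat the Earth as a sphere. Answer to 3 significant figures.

0.638

On the plate carrée, areal scale = h·k = 1 × sec φ, so true area = apparent × cos φ.
True area of survey plot: 85100 × cos(66.3°) = 85100 × 0.4019 = 34210 km².
True area of archipelago: 64100 × cos(33.2°) = 64100 × 0.8368 = 53640 km².
Ratio = 34210 / 53640 ≈ 0.638.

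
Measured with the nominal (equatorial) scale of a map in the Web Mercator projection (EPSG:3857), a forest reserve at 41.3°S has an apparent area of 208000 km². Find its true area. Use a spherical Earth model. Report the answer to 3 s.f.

117000 km²

For Mercator, h = k = sec φ (a conformal cylindrical projection has a single point scale, 1/cos φ).
Areal scale = k² = sec²φ = 1/cos²(41.3°) = 1/0.7513² = 1.772.
True area = apparent / (areal scale) = 208000 / 1.772 ≈ 117000 km².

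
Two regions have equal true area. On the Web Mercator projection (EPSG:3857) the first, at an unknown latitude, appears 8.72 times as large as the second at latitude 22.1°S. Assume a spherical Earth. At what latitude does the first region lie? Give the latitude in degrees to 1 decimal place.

71.7°

On Mercator, (apparent₁)/(apparent₂) = sec²φ₁ / sec²φ₂ when true areas are equal.
cos²φ₂ / cos²φ₁ = 8.72  ⇒  cos φ₁ = cos 22.1° / √8.72 = 0.9265/2.953 = 0.3138.
φ₁ = arccos(0.3138) ≈ 71.7°.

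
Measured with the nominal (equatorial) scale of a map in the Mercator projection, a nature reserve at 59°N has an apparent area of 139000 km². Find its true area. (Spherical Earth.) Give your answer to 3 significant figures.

The Mercator projection is conformal; its linear scale factor is the same in every direction and equals sec φ = 1/cos φ.
Areal scale = k² = sec²φ = 1/cos²(59°) = 1/0.5150² = 3.770.
True area = apparent / (areal scale) = 139000 / 3.770 ≈ 36900 km².

36900 km²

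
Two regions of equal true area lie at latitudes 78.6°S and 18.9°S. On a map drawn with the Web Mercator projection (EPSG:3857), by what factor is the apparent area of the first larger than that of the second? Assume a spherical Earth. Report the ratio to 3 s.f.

Mercator areal scale is sec²φ.
At 78.6°: sec²(78.6°) = 1/0.1977² = 25.60.
At 18.9°: sec²(18.9°) = 1/0.9461² = 1.117.
Ratio = 25.60/1.117 = cos²(18.9°)/cos²(78.6°) ≈ 22.9.

22.9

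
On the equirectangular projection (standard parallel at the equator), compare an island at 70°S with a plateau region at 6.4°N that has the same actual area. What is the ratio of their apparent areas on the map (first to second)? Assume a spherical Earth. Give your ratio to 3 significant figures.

2.91

For the equirectangular projection with φ₀ = 0 (plate carrée), h = 1 along meridians and k = sec φ along parallels.
Areal scale at 70°: h·k = 1.000 × 2.924 = 2.924.
Areal scale at 6.4°: h·k = 1.000 × 1.006 = 1.006.
Ratio = 2.924/1.006 ≈ 2.91.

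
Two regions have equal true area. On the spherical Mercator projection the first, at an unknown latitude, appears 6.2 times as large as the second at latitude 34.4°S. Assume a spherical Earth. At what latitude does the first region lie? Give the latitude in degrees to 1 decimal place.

70.6°

Mercator areal scale is sec²φ, so apparent-area ratio = sec²φ₁ / sec²φ₂ = cos²φ₂ / cos²φ₁.
cos²φ₂ / cos²φ₁ = 6.2  ⇒  cos φ₁ = cos 34.4° / √6.2 = 0.8251/2.490 = 0.3314.
φ₁ = arccos(0.3314) ≈ 70.6°.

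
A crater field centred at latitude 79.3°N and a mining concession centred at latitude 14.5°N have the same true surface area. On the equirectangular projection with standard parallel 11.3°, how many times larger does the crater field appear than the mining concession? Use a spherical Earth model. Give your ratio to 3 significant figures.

5.21

In the equirectangular projection with standard parallel φ₀ = 11.3° (x = Rλ cos φ₀, y = Rφ), meridians are true-scale (h = 1) and the parallel scale is k = cos φ₀ / cos φ.
Areal scale at 79.3°: h·k = 1.000 × 5.282 = 5.282.
Areal scale at 14.5°: h·k = 1.000 × 1.013 = 1.013.
Ratio = 5.282/1.013 ≈ 5.21.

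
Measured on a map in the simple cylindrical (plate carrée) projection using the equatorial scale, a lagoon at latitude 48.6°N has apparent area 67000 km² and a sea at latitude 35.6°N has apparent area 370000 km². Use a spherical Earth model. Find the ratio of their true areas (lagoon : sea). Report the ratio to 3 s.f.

On the plate carrée, areal scale = h·k = 1 × sec φ, so true area = apparent × cos φ.
True area of lagoon: 67000 × cos(48.6°) = 67000 × 0.6613 = 44310 km².
True area of sea: 370000 × cos(35.6°) = 370000 × 0.8131 = 300800 km².
Ratio = 44310 / 300800 ≈ 0.147.

0.147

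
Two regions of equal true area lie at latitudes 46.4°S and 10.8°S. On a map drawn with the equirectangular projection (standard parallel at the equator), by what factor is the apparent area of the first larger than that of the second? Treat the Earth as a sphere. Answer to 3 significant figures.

In the plate carrée (x = Rλ, y = Rφ), meridians are true-scale (h = 1) and parallels are stretched by k = sec φ.
Areal scale at 46.4°: h·k = 1.000 × 1.450 = 1.450.
Areal scale at 10.8°: h·k = 1.000 × 1.018 = 1.018.
Ratio = 1.450/1.018 ≈ 1.42.

1.42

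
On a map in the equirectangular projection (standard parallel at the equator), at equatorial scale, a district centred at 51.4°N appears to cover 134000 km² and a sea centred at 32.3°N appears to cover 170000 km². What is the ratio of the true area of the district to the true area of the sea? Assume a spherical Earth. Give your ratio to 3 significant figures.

0.582

Plate carrée has h = 1 and k = sec φ, giving areal scale sec φ; true area = (apparent area) · cos φ.
True area of district: 134000 × cos(51.4°) = 134000 × 0.6239 = 83600 km².
True area of sea: 170000 × cos(32.3°) = 170000 × 0.8453 = 143700 km².
Ratio = 83600 / 143700 ≈ 0.582.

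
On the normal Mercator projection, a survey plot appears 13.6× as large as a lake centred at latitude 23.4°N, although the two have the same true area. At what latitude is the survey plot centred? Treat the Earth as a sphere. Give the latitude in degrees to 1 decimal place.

For equal true areas on Mercator, apparent areas scale as sec²φ, so the ratio is cos²φ₂ / cos²φ₁.
cos²φ₂ / cos²φ₁ = 13.6  ⇒  cos φ₁ = cos 23.4° / √13.6 = 0.9178/3.688 = 0.2489.
φ₁ = arccos(0.2489) ≈ 75.6°.

75.6°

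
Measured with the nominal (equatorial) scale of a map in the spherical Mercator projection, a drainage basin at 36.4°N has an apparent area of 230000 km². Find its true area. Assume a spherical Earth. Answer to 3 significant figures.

For Mercator, h = k = sec φ (a conformal cylindrical projection has a single point scale, 1/cos φ).
Areal scale = k² = sec²φ = 1/cos²(36.4°) = 1/0.8049² = 1.544.
True area = apparent / (areal scale) = 230000 / 1.544 ≈ 149000 km².

149000 km²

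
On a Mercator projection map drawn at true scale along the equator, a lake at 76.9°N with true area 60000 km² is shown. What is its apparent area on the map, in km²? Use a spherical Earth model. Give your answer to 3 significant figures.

1170000 km²

For Mercator, h = k = sec φ (a conformal cylindrical projection has a single point scale, 1/cos φ).
Areal scale = k² = sec²φ = 1/cos²(76.9°) = 1/0.2267² = 19.47.
Apparent area = 60000 × 19.47 ≈ 1170000 km².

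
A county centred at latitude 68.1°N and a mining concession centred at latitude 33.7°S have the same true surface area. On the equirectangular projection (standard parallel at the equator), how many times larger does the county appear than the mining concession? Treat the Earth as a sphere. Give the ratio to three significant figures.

2.23

For the equirectangular projection with φ₀ = 0 (plate carrée), h = 1 along meridians and k = sec φ along parallels.
Areal scale at 68.1°: h·k = 1.000 × 2.681 = 2.681.
Areal scale at 33.7°: h·k = 1.000 × 1.202 = 1.202.
Ratio = 2.681/1.202 ≈ 2.23.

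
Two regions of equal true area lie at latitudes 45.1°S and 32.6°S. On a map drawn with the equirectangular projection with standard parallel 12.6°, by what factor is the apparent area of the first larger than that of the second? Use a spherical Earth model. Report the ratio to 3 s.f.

1.19

In the equirectangular projection with standard parallel φ₀ = 12.6° (x = Rλ cos φ₀, y = Rφ), meridians are true-scale (h = 1) and the parallel scale is k = cos φ₀ / cos φ.
Areal scale at 45.1°: h·k = 1.000 × 1.383 = 1.383.
Areal scale at 32.6°: h·k = 1.000 × 1.158 = 1.158.
Ratio = 1.383/1.158 ≈ 1.19.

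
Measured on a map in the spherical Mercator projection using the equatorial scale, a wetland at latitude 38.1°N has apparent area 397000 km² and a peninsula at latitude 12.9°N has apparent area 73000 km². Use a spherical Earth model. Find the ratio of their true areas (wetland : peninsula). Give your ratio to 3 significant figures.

Mercator's areal exaggeration is sec²φ; hence true area = (apparent area) · cos²φ.
True area of wetland: 397000 × cos²(38.1°) = 397000 × 0.6193 = 245800 km².
True area of peninsula: 73000 × cos²(12.9°) = 73000 × 0.9502 = 69360 km².
Ratio = 245800 / 69360 ≈ 3.54.

3.54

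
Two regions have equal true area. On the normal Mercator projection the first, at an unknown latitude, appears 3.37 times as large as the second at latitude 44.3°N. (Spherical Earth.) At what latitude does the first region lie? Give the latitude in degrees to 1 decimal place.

On Mercator, (apparent₁)/(apparent₂) = sec²φ₁ / sec²φ₂ when true areas are equal.
cos²φ₂ / cos²φ₁ = 3.37  ⇒  cos φ₁ = cos 44.3° / √3.37 = 0.7157/1.836 = 0.3899.
φ₁ = arccos(0.3899) ≈ 67.1°.

67.1°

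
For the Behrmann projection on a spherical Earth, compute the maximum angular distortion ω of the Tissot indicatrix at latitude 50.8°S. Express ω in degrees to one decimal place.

35.5°

The Behrmann projection is cylindrical equal-area with φ₀ = 30°. Cylindrical equal-area (φ₀ = 30°): h = cos φ / cos 30° along meridians, k = cos 30° / cos φ along parallels; h·k = 1.
At 50.8°: h = 0.7298, k = 1.370; principal scales a = 1.370, b = 0.7298.
sin(ω/2) = (a − b)/(a + b) = 0.6404/2.100 = 0.3050, so ω = 2 arcsin(0.3050) ≈ 35.5°.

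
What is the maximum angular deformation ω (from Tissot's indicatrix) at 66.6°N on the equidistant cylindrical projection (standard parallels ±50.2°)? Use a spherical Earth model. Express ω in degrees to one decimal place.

27.1°

The equidistant cylindrical projection with φ₀ = 50.2° has h = 1 (meridians true) and k = cos φ₀ / cos φ along parallels.
At 66.6°: h = 1.000, k = 1.612; principal scales a = 1.612, b = 1.000.
sin(ω/2) = (a − b)/(a + b) = 0.6118/2.612 = 0.2342, so ω = 2 arcsin(0.2342) ≈ 27.1°.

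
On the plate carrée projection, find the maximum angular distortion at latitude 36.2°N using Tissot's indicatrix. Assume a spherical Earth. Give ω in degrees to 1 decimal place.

For the equirectangular projection with φ₀ = 0 (plate carrée), h = 1 along meridians and k = sec φ along parallels.
At 36.2°: h = 1.000, k = 1.239; principal scales a = 1.239, b = 1.000.
sin(ω/2) = (a − b)/(a + b) = 0.2392/2.239 = 0.1068, so ω = 2 arcsin(0.1068) ≈ 12.3°.

12.3°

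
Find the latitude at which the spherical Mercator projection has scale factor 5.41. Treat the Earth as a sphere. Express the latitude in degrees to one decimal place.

79.3°

Mercator scale is k = sec φ = 1/cos φ.
1/cos φ = 5.41  ⇒  cos φ = 0.1848  ⇒  φ = arccos(0.1848) ≈ 79.3°.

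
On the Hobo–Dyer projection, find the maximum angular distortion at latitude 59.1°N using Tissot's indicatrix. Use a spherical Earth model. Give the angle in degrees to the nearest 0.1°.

48.3°

Hobo–Dyer is a cylindrical equal-area projection with standard parallels at ±37.5°. Cylindrical equal-area (φ₀ = 37.5°): h = cos φ / cos 37.5° along meridians, k = cos 37.5° / cos φ along parallels; h·k = 1.
At 59.1°: h = 0.6473, k = 1.545; principal scales a = 1.545, b = 0.6473.
sin(ω/2) = (a − b)/(a + b) = 0.8976/2.192 = 0.4094, so ω = 2 arcsin(0.4094) ≈ 48.3°.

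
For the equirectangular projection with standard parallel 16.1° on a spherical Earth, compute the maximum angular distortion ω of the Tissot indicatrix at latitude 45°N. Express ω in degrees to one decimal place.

17.5°

The equidistant cylindrical projection with φ₀ = 16.1° has h = 1 (meridians true) and k = cos φ₀ / cos φ along parallels.
At 45°: h = 1.000, k = 1.359; principal scales a = 1.359, b = 1.000.
sin(ω/2) = (a − b)/(a + b) = 0.3587/2.359 = 0.1521, so ω = 2 arcsin(0.1521) ≈ 17.5°.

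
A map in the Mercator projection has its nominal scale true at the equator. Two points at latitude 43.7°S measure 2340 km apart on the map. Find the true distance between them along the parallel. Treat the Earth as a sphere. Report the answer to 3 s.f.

Mercator is conformal, so the point scale is isotropic: h = k = sec φ = 1/cos φ.
Along the parallel at 43.7°, map distances are exaggerated by k = sec 43.7° = 1.383.
True distance = 2340 / 1.383 = 2340 × cos 43.7° ≈ 1690 km.

1690 km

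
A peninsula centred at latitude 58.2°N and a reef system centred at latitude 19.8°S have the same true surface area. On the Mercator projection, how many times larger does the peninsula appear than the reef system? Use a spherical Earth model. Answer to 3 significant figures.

3.19

Mercator is conformal with k = sec φ, so areal scale = k² = sec²φ.
At 58.2°: sec²(58.2°) = 1/0.5270² = 3.601.
At 19.8°: sec²(19.8°) = 1/0.9409² = 1.130.
Ratio = 3.601/1.130 = cos²(19.8°)/cos²(58.2°) ≈ 3.19.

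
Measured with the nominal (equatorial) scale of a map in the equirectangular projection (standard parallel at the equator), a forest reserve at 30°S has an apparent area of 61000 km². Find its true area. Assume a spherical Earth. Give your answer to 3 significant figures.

Plate carrée maps x = Rλ, y = Rφ. The meridian scale is h = 1 and the parallel scale is k = 1/cos φ = sec φ.
Areal scale = h·k = 1 × sec φ; at 30°, h = 1.000, k = 1.155, so h·k = 1.155.
True area = apparent / (areal scale) = 61000 / 1.155 ≈ 52800 km².

52800 km²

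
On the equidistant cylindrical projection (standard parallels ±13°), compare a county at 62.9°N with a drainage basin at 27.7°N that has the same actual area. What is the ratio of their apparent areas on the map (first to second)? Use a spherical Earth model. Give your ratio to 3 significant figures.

1.94

With standard parallel φ₀ = 13°, the equirectangular projection gives x = Rλ cos φ₀, y = Rφ, so h = 1 and k = cos 13° / cos φ.
Areal scale at 62.9°: h·k = 1.000 × 2.139 = 2.139.
Areal scale at 27.7°: h·k = 1.000 × 1.100 = 1.100.
Ratio = 2.139/1.100 ≈ 1.94.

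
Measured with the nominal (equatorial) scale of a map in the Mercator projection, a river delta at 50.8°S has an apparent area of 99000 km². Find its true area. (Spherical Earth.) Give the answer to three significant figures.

Mercator is conformal, so the point scale is isotropic: h = k = sec φ = 1/cos φ.
Areal scale = k² = sec²φ = 1/cos²(50.8°) = 1/0.6320² = 2.503.
True area = apparent / (areal scale) = 99000 / 2.503 ≈ 39500 km².

39500 km²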